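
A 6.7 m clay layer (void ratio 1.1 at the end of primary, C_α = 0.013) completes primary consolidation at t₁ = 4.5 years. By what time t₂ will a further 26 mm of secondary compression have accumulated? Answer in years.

S_s = C_α·H/(1+e_p)·log₁₀(t₂/t₁) ⇒ log₁₀(t₂/t₁) = S_s·(1+e_p)/(C_α·H).
log₁₀(t₂/t₁) = 0.026 × (1+1.1) / (0.013×6.7) = 0.6269
t₂ = t₁ × 10^0.6269 = 4.5 × 4.235 = 19.06 years

t₂ ≈ 19.1 years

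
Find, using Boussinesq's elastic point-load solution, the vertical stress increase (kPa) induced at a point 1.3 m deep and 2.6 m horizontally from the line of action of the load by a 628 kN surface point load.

Δσ_z ≈ 3.17 kPa

Boussinesq vertical stress below a point load on an elastic half-space:
Δσ_z = 3P/(2πz²) · [1 + (r/z)²]^(−5/2)
r/z = 2.6/1.3 = 2; [1+(r/z)²]^(−5/2) = 0.017889.
Δσ_z = 3×628/(2π×1.3²) × 0.017889 = 177.42 × 0.017889 = 3.174 kPa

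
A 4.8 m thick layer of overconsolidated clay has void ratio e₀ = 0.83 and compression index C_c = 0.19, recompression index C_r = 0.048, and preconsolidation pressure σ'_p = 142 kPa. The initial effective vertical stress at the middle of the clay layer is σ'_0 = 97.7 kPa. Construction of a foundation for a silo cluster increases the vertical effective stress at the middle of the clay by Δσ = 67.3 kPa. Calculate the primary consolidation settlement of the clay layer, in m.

Final effective stress: σ'_f = 97.7 + 67.3 = 165 kPa.
σ'_f = 165 > σ'_p = 142 kPa, so the stress path crosses the preconsolidation pressure — recompression up to σ'_p, then virgin compression beyond:
S_c = H/(1+e₀)·[C_r·log₁₀(σ'_p/σ'_0) + C_c·log₁₀(σ'_f/σ'_p)]
    = 4.8/1.83 × [0.048×log₁₀(142/97.7) + 0.19×log₁₀(165/142)]
    = 2.623 × [0.0077949 + 0.012387] = 0.05294 m

S_c ≈ 0.0529 m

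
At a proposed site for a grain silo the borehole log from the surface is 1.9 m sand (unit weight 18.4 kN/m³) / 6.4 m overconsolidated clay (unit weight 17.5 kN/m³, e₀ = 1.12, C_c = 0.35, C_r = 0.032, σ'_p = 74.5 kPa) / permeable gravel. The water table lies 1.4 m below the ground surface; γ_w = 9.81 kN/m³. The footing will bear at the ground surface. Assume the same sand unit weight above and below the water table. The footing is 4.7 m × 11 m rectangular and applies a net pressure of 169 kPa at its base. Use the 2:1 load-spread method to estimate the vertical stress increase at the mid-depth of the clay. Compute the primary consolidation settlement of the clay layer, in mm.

S_c ≈ 192 mm

Mid-depth of clay below the ground surface: z = 1.9 + 6.4/2 = 5.1 m.
Total vertical stress at mid-clay: σ_v = 18.4×1.9 + 17.5×3.2 = 90.96 kPa.
Pore pressure: u = 9.81×(5.1 − 1.4) = 36.297 kPa.
Initial effective stress: σ'_0 = σ_v − u = 90.96 − 36.297 = 54.663 kPa.
Stress increase at mid-clay by the 2:1 spreading method:
Δσ = qBL/((B+z)(L+z)) = 169×4.7×11/((4.7+5.1)(11+5.1)) = 55.376 kPa
Final effective stress: σ'_f = 54.663 + 55.376 = 110.04 kPa.
σ'_f = 110.04 > σ'_p = 74.5 kPa, so the stress path crosses the preconsolidation pressure — recompression up to σ'_p, then virgin compression beyond:
S_c = H/(1+e₀)·[C_r·log₁₀(σ'_p/σ'_0) + C_c·log₁₀(σ'_f/σ'_p)]
    = 6.4/2.12 × [0.032×log₁₀(74.5/54.663) + 0.35×log₁₀(110.04/74.5)]
    = 3.0189 × [0.0043028 + 0.059288] = 0.192 m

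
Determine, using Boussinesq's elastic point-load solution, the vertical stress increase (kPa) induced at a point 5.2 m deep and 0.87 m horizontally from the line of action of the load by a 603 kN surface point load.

Δσ_z ≈ 9.94 kPa

Boussinesq vertical stress below a point load on an elastic half-space:
Δσ_z = 3P/(2πz²) · [1 + (r/z)²]^(−5/2)
r/z = 0.87/5.2 = 0.16731; [1+(r/z)²]^(−5/2) = 0.93331.
Δσ_z = 3×603/(2π×5.2²) × 0.93331 = 10.648 × 0.93331 = 9.938 kPa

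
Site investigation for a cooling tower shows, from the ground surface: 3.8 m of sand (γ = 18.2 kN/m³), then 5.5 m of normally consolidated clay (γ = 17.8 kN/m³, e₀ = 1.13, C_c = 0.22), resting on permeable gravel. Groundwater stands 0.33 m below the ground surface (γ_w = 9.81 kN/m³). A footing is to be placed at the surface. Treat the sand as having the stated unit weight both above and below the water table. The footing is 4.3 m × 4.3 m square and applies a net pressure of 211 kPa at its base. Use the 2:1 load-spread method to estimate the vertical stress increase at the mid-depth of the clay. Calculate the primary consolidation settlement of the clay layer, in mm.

Mid-depth of clay below the ground surface: z = 3.8 + 5.5/2 = 6.55 m.
Total vertical stress at mid-clay: σ_v = 18.2×3.8 + 17.8×2.75 = 118.11 kPa.
Pore pressure: u = 9.81×(6.55 − 0.33) = 61.018 kPa.
Initial effective stress: σ'_0 = σ_v − u = 118.11 − 61.018 = 57.092 kPa.
Stress increase at mid-clay by the 2:1 spreading method:
Δσ = qBL/((B+z)(L+z)) = 211×4.3×4.3/((4.3+6.55)(4.3+6.55)) = 33.141 kPa
Final effective stress: σ'_f = σ'_0 + Δσ = 57.092 + 33.141 = 90.233 kPa.
Normally consolidated clay, so the full stress increment lies on the virgin compression line:
S_c = C_c·H/(1+e₀)·log₁₀(σ'_f/σ'_0) = 0.22×5.5/(1+1.13)×log₁₀(90.233/57.092)
    = 0.56808 × 0.19879 = 0.1129 m

S_c ≈ 113 mm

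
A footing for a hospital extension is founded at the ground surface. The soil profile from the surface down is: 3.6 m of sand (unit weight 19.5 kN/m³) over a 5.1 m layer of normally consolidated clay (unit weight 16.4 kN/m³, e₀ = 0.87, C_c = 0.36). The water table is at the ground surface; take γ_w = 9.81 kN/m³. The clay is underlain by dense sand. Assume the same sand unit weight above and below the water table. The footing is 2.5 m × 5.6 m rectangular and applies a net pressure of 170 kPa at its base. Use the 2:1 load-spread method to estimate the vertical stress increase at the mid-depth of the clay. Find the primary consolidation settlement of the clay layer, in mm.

S_c ≈ 159 mm

Mid-depth of clay below the ground surface: z = 3.6 + 5.1/2 = 6.15 m.
Total vertical stress at mid-clay: σ_v = 19.5×3.6 + 16.4×2.55 = 112.02 kPa.
Pore pressure: u = 9.81×(6.15 − 0) = 60.332 kPa.
Initial effective stress: σ'_0 = σ_v − u = 112.02 − 60.332 = 51.688 kPa.
Stress increase at mid-clay by the 2:1 spreading method:
Δσ = qBL/((B+z)(L+z)) = 170×2.5×5.6/((2.5+6.15)(5.6+6.15)) = 23.417 kPa
Final effective stress: σ'_f = σ'_0 + Δσ = 51.688 + 23.417 = 75.105 kPa.
Normally consolidated clay, so the full stress increment lies on the virgin compression line:
S_c = C_c·H/(1+e₀)·log₁₀(σ'_f/σ'_0) = 0.36×5.1/(1+0.87)×log₁₀(75.105/51.688)
    = 0.98182 × 0.16228 = 0.1593 m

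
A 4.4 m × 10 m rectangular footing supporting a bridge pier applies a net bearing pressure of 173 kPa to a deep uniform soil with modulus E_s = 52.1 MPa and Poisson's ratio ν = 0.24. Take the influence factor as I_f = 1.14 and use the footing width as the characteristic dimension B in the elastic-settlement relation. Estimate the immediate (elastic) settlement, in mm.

Immediate (elastic) settlement: S_e = q·B·(1−ν²)/E_s · I_f.
E_s = 52.1 MPa = 52100 kPa.
S_e = 173 × 4.4 × (1 − 0.24²) / 52100 × 1.14
    = 173 × 4.4 × 0.9424 / 52100 × 1.14
    = 0.0157 m = 15.7 mm

S_e ≈ 15.7 mm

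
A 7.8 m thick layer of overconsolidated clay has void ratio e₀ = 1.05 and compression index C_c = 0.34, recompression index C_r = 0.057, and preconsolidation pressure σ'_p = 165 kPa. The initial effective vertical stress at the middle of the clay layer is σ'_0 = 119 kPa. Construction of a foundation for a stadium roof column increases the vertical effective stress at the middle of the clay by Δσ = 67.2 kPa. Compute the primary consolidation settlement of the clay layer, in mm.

S_c ≈ 98.7 mm

Final effective stress: σ'_f = 119 + 67.2 = 186.2 kPa.
σ'_f = 186.2 > σ'_p = 165 kPa, so the stress path crosses the preconsolidation pressure — recompression up to σ'_p, then virgin compression beyond:
S_c = H/(1+e₀)·[C_r·log₁₀(σ'_p/σ'_0) + C_c·log₁₀(σ'_f/σ'_p)]
    = 7.8/2.05 × [0.057×log₁₀(165/119) + 0.34×log₁₀(186.2/165)]
    = 3.8049 × [0.0080904 + 0.017849] = 0.0987 m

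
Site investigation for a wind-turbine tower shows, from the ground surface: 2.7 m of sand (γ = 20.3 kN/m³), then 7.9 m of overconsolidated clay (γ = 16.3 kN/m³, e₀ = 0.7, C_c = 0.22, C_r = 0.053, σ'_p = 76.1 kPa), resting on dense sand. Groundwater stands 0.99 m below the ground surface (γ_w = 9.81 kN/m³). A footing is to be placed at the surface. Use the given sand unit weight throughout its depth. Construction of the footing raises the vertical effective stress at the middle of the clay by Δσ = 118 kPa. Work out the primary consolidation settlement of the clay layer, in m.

Mid-depth of clay below the ground surface: z = 2.7 + 7.9/2 = 6.65 m.
Total vertical stress at mid-clay: σ_v = 20.3×2.7 + 16.3×3.95 = 119.2 kPa.
Pore pressure: u = 9.81×(6.65 − 0.99) = 55.525 kPa.
Initial effective stress: σ'_0 = σ_v − u = 119.2 − 55.525 = 63.675 kPa.
Final effective stress: σ'_f = 63.675 + 118 = 181.68 kPa.
σ'_f = 181.68 > σ'_p = 76.1 kPa, so the stress path crosses the preconsolidation pressure — recompression up to σ'_p, then virgin compression beyond:
S_c = H/(1+e₀)·[C_r·log₁₀(σ'_p/σ'_0) + C_c·log₁₀(σ'_f/σ'_p)]
    = 7.9/1.7 × [0.053×log₁₀(76.1/63.675) + 0.22×log₁₀(181.68/76.1)]
    = 4.6471 × [0.004103 + 0.083143] = 0.4054 m

S_c ≈ 0.405 m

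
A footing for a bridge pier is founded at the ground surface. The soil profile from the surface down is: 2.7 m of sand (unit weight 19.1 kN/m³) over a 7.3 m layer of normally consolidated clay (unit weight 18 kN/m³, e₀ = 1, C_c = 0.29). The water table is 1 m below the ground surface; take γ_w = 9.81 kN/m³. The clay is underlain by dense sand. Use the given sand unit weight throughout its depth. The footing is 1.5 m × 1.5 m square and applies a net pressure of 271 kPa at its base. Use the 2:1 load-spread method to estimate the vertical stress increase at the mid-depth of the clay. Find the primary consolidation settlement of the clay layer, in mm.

S_c ≈ 65.3 mm

Mid-depth of clay below the ground surface: z = 2.7 + 7.3/2 = 6.35 m.
Total vertical stress at mid-clay: σ_v = 19.1×2.7 + 18×3.65 = 117.27 kPa.
Pore pressure: u = 9.81×(6.35 − 1) = 52.483 kPa.
Initial effective stress: σ'_0 = σ_v − u = 117.27 − 52.483 = 64.787 kPa.
Stress increase at mid-clay by the 2:1 spreading method:
Δσ = qBL/((B+z)(L+z)) = 271×1.5×1.5/((1.5+6.35)(1.5+6.35)) = 9.8949 kPa
Final effective stress: σ'_f = σ'_0 + Δσ = 64.787 + 9.8949 = 74.682 kPa.
Normally consolidated clay, so the full stress increment lies on the virgin compression line:
S_c = C_c·H/(1+e₀)·log₁₀(σ'_f/σ'_0) = 0.29×7.3/(1+1)×log₁₀(74.682/64.787)
    = 1.0585 × 0.061728 = 0.06534 m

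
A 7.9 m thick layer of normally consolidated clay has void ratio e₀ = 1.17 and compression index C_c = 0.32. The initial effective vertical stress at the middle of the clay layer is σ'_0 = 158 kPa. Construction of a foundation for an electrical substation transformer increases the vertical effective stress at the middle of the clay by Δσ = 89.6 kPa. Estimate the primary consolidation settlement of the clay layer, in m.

S_c ≈ 0.227 m

Final effective stress: σ'_f = σ'_0 + Δσ = 158 + 89.6 = 247.6 kPa.
Normally consolidated clay, so the full stress increment lies on the virgin compression line:
S_c = C_c·H/(1+e₀)·log₁₀(σ'_f/σ'_0) = 0.32×7.9/(1+1.17)×log₁₀(247.6/158)
    = 1.165 × 0.19509 = 0.2273 m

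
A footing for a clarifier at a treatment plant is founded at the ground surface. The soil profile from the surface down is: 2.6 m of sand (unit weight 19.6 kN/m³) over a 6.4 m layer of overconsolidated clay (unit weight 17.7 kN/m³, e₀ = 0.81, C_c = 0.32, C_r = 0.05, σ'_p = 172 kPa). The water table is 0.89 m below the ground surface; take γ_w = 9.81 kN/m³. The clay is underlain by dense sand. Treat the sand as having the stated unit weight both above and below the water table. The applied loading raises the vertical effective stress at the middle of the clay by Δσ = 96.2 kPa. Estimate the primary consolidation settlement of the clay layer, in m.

S_c ≈ 0.0739 m

Mid-depth of clay below the ground surface: z = 2.6 + 6.4/2 = 5.8 m.
Total vertical stress at mid-clay: σ_v = 19.6×2.6 + 17.7×3.2 = 107.6 kPa.
Pore pressure: u = 9.81×(5.8 − 0.89) = 48.167 kPa.
Initial effective stress: σ'_0 = σ_v − u = 107.6 − 48.167 = 59.433 kPa.
Final effective stress: σ'_f = 59.433 + 96.2 = 155.63 kPa.
σ'_f = 155.63 ≤ σ'_p = 172 kPa, so the clay remains overconsolidated and only the recompression index applies:
S_c = C_r·H/(1+e₀)·log₁₀(σ'_f/σ'_0) = 0.05×6.4/1.81×log₁₀(155.63/59.433)
    = 0.1768 × 0.41807 = 0.07391 m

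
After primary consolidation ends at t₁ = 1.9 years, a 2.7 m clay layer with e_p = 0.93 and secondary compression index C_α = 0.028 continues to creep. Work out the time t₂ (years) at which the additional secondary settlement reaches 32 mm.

S_s = C_α·H/(1+e_p)·log₁₀(t₂/t₁) ⇒ log₁₀(t₂/t₁) = S_s·(1+e_p)/(C_α·H).
log₁₀(t₂/t₁) = 0.032 × (1+0.93) / (0.028×2.7) = 0.8169
t₂ = t₁ × 10^0.8169 = 1.9 × 6.56 = 12.46 years

t₂ ≈ 12.5 years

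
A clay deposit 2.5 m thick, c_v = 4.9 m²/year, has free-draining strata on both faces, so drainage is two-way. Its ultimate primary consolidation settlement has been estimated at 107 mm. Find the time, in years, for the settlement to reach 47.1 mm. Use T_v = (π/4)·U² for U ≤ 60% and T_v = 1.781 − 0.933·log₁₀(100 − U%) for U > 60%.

Drainage path length: H_d = H/2 = 1.25 m (double drainage).
U = S(t)/S_ult = 47.1/107 = 0.4402.
U ≤ 60%: T_v = (π/4)·U² = (π/4)×0.44019² = 0.15218.
t = T_v·H_d²/c_v = 0.15218×1.25²/4.9 = 0.04853 years.

t ≈ 0.0485 years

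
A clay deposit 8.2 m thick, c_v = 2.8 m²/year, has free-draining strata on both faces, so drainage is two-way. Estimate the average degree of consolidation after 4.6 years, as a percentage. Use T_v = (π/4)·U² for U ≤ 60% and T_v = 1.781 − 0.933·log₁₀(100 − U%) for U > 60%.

Drainage path length: H_d = H/2 = 4.1 m (double drainage).
T_v = c_v·t/H_d² = 2.8×4.6/4.1² = 0.76621.
T_v = 0.76621 corresponds to the U > 60% branch:
U = 1 − 10^((1.781 − T_v)/0.933)/100 = 0.8776

U ≈ 87.8 %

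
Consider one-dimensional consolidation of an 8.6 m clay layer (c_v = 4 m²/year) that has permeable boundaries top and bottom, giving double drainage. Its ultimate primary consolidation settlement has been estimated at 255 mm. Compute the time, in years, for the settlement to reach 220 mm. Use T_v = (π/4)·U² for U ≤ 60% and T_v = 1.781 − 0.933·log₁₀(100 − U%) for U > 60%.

Drainage path length: H_d = H/2 = 4.3 m (double drainage).
U = S(t)/S_ult = 220/255 = 0.8627.
U > 60%: T_v = 1.781 − 0.933·log₁₀(100 − 86.275) = 0.71969.
t = T_v·H_d²/c_v = 0.71969×4.3²/4 = 3.327 years.

t ≈ 3.33 years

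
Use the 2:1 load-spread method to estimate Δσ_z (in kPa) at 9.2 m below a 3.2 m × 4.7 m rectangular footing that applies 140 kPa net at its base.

By the 2:1 method the load spreads at 1 horizontal : 2 vertical, so at depth z the loaded area has grown by z in each plan dimension:
Δσ = qBL/((B+z)(L+z)) = 140×3.2×4.7/((3.2+9.2)(4.7+9.2)) = 12.216 kPa

Δσ_z ≈ 12.2 kPa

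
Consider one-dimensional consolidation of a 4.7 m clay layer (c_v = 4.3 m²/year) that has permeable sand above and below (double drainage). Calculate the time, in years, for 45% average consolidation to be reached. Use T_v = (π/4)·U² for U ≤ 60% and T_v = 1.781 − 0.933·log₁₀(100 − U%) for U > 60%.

Drainage path length: H_d = H/2 = 2.35 m (double drainage).
U ≤ 60%: T_v = (π/4)·U² = (π/4)×0.45² = 0.15904.
t = T_v·H_d²/c_v = 0.15904×2.35²/4.3 = 0.2043 years.

t ≈ 0.204 years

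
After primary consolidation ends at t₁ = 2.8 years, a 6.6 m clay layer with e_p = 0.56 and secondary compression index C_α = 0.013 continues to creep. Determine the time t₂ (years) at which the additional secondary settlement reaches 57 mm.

t₂ ≈ 30.4 years

S_s = C_α·H/(1+e_p)·log₁₀(t₂/t₁) ⇒ log₁₀(t₂/t₁) = S_s·(1+e_p)/(C_α·H).
log₁₀(t₂/t₁) = 0.057 × (1+0.56) / (0.013×6.6) = 1.036
t₂ = t₁ × 10^1.036 = 2.8 × 10.87 = 30.45 years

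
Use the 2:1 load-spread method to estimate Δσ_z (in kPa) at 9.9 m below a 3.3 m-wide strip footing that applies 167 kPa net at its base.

By the 2:1 method the load spreads at 1 horizontal : 2 vertical, so at depth z the loaded area has grown by z in each plan dimension:
Δσ = qB/(B+z) = 167×3.3/(3.3+9.9) = 41.75 kPa

Δσ_z ≈ 41.8 kPa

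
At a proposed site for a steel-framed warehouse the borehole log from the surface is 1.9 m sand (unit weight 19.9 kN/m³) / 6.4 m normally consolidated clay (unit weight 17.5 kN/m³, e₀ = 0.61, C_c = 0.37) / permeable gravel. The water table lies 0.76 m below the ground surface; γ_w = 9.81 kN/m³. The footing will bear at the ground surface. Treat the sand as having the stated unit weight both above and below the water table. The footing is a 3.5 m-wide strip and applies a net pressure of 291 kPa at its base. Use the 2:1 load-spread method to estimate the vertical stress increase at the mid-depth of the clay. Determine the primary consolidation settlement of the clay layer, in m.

S_c ≈ 0.765 m

Mid-depth of clay below the ground surface: z = 1.9 + 6.4/2 = 5.1 m.
Total vertical stress at mid-clay: σ_v = 19.9×1.9 + 17.5×3.2 = 93.81 kPa.
Pore pressure: u = 9.81×(5.1 − 0.76) = 42.575 kPa.
Initial effective stress: σ'_0 = σ_v − u = 93.81 − 42.575 = 51.235 kPa.
Stress increase at mid-clay by the 2:1 spreading method:
Δσ = qB/(B+z) = 291×3.5/(3.5+5.1) = 118.43 kPa
Final effective stress: σ'_f = σ'_0 + Δσ = 51.235 + 118.43 = 169.67 kPa.
Normally consolidated clay, so the full stress increment lies on the virgin compression line:
S_c = C_c·H/(1+e₀)·log₁₀(σ'_f/σ'_0) = 0.37×6.4/(1+0.61)×log₁₀(169.67/51.235)
    = 1.4708 × 0.52004 = 0.7649 m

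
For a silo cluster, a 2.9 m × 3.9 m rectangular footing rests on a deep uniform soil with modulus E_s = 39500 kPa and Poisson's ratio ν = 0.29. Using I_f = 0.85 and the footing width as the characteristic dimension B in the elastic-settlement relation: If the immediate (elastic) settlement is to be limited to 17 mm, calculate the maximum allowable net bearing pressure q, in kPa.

S_e = q·B·(1−ν²)/E_s · I_f  ⇒  q = S_e·E_s / (B·(1−ν²)·I_f).
q = 0.017 × 39500 / (2.9 × 0.9159 × 0.85) = 297.4 kPa

q ≈ 297 kPa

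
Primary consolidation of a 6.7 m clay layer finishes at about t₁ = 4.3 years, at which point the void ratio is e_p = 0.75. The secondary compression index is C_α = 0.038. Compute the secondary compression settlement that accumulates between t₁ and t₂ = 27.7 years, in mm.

S_s ≈ 118 mm

Secondary compression: S_s = C_α·H/(1+e_p)·log₁₀(t₂/t₁)
S_s = 0.038×6.7/(1+0.75)×log₁₀(27.7/4.3)
    = 0.1455 × 0.809 = 0.1177 m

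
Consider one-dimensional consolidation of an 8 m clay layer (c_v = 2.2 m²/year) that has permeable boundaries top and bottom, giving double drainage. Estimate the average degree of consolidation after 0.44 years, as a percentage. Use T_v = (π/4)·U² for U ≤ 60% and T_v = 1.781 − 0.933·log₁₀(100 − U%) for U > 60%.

Drainage path length: H_d = H/2 = 4 m (double drainage).
T_v = c_v·t/H_d² = 2.2×0.44/4² = 0.0605.
T_v = 0.0605 corresponds to the U ≤ 60% branch:
U = √(4T_v/π) = 0.2775

U ≈ 27.8 %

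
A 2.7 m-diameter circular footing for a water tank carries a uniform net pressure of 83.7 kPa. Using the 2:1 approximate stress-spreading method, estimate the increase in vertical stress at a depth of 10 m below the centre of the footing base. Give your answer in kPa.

Δσ_z ≈ 3.78 kPa

By the 2:1 method the load spreads at 1 horizontal : 2 vertical, so at depth z the loaded area has grown by z in each plan dimension:
Δσ ≈ qD²/(D+z)² = 83.7×2.7²/(2.7+10)² = 3.7831 kPa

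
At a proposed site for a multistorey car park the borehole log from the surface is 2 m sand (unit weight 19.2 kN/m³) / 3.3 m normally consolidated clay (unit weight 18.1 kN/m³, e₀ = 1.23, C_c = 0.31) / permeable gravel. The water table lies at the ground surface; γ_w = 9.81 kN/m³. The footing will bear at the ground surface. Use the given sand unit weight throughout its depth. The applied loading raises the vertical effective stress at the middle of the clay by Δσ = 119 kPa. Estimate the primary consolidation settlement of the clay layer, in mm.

Mid-depth of clay below the ground surface: z = 2 + 3.3/2 = 3.65 m.
Total vertical stress at mid-clay: σ_v = 19.2×2 + 18.1×1.65 = 68.265 kPa.
Pore pressure: u = 9.81×(3.65 − 0) = 35.806 kPa.
Initial effective stress: σ'_0 = σ_v − u = 68.265 − 35.806 = 32.459 kPa.
Final effective stress: σ'_f = σ'_0 + Δσ = 32.459 + 119 = 151.46 kPa.
Normally consolidated clay, so the full stress increment lies on the virgin compression line:
S_c = C_c·H/(1+e₀)·log₁₀(σ'_f/σ'_0) = 0.31×3.3/(1+1.23)×log₁₀(151.46/32.459)
    = 0.45874 × 0.66896 = 0.3069 m

S_c ≈ 307 mm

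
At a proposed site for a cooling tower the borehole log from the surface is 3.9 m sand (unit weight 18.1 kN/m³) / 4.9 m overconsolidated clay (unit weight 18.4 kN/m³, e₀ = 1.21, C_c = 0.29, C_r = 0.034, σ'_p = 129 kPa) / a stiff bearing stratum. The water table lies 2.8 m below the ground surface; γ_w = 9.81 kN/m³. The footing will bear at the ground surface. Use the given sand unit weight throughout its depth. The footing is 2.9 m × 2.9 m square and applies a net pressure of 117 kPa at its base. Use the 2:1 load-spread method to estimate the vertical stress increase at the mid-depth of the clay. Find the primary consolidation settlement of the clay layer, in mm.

Mid-depth of clay below the ground surface: z = 3.9 + 4.9/2 = 6.35 m.
Total vertical stress at mid-clay: σ_v = 18.1×3.9 + 18.4×2.45 = 115.67 kPa.
Pore pressure: u = 9.81×(6.35 − 2.8) = 34.825 kPa.
Initial effective stress: σ'_0 = σ_v − u = 115.67 − 34.825 = 80.845 kPa.
Stress increase at mid-clay by the 2:1 spreading method:
Δσ = qBL/((B+z)(L+z)) = 117×2.9×2.9/((2.9+6.35)(2.9+6.35)) = 11.5 kPa
Final effective stress: σ'_f = 80.845 + 11.5 = 92.345 kPa.
σ'_f = 92.345 ≤ σ'_p = 129 kPa, so the clay remains overconsolidated and only the recompression index applies:
S_c = C_r·H/(1+e₀)·log₁₀(σ'_f/σ'_0) = 0.034×4.9/2.21×log₁₀(92.345/80.845)
    = 0.075385 × 0.05776 = 0.004354 m

S_c ≈ 4.35 mm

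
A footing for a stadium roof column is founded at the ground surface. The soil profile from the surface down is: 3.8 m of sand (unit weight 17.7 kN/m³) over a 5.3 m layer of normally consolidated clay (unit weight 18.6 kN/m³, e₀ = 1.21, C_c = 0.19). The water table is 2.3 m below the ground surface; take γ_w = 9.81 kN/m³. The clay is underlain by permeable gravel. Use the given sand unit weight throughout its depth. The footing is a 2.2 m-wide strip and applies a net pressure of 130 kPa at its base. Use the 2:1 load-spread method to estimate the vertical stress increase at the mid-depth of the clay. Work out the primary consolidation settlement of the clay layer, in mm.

Mid-depth of clay below the ground surface: z = 3.8 + 5.3/2 = 6.45 m.
Total vertical stress at mid-clay: σ_v = 17.7×3.8 + 18.6×2.65 = 116.55 kPa.
Pore pressure: u = 9.81×(6.45 − 2.3) = 40.712 kPa.
Initial effective stress: σ'_0 = σ_v − u = 116.55 − 40.712 = 75.838 kPa.
Stress increase at mid-clay by the 2:1 spreading method:
Δσ = qB/(B+z) = 130×2.2/(2.2+6.45) = 33.064 kPa
Final effective stress: σ'_f = σ'_0 + Δσ = 75.838 + 33.064 = 108.9 kPa.
Normally consolidated clay, so the full stress increment lies on the virgin compression line:
S_c = C_c·H/(1+e₀)·log₁₀(σ'_f/σ'_0) = 0.19×5.3/(1+1.21)×log₁₀(108.9/75.838)
    = 0.45566 × 0.15714 = 0.0716 m

S_c ≈ 71.6 mm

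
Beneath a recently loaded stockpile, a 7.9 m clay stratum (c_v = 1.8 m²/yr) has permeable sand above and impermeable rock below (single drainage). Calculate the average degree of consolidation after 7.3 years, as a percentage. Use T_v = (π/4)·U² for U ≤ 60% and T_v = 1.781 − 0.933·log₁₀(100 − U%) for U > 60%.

U ≈ 51.8 %

Drainage path length: H_d = H = 7.9 m (single drainage).
T_v = c_v·t/H_d² = 1.8×7.3/7.9² = 0.21054.
T_v = 0.21054 corresponds to the U ≤ 60% branch:
U = √(4T_v/π) = 0.5178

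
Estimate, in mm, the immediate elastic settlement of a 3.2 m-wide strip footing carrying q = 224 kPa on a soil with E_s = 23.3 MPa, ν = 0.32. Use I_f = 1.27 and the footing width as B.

S_e ≈ 35.1 mm

Immediate (elastic) settlement: S_e = q·B·(1−ν²)/E_s · I_f.
E_s = 23.3 MPa = 23300 kPa.
S_e = 224 × 3.2 × (1 − 0.32²) / 23300 × 1.27
    = 224 × 3.2 × 0.8976 / 23300 × 1.27
    = 0.03507 m = 35.07 mm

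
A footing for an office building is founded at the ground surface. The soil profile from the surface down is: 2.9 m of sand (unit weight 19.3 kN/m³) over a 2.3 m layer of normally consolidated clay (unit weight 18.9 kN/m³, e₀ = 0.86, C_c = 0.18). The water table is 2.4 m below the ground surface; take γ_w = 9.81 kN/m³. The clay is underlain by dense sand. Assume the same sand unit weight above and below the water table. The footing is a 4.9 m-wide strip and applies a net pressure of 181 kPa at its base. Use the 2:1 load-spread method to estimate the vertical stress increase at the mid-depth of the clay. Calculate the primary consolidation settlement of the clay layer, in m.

S_c ≈ 0.0928 m

Mid-depth of clay below the ground surface: z = 2.9 + 2.3/2 = 4.05 m.
Total vertical stress at mid-clay: σ_v = 19.3×2.9 + 18.9×1.15 = 77.705 kPa.
Pore pressure: u = 9.81×(4.05 − 2.4) = 16.186 kPa.
Initial effective stress: σ'_0 = σ_v − u = 77.705 − 16.186 = 61.519 kPa.
Stress increase at mid-clay by the 2:1 spreading method:
Δσ = qB/(B+z) = 181×4.9/(4.9+4.05) = 99.095 kPa
Final effective stress: σ'_f = σ'_0 + Δσ = 61.519 + 99.095 = 160.61 kPa.
Normally consolidated clay, so the full stress increment lies on the virgin compression line:
S_c = C_c·H/(1+e₀)·log₁₀(σ'_f/σ'_0) = 0.18×2.3/(1+0.86)×log₁₀(160.61/61.519)
    = 0.22258 × 0.41676 = 0.09276 m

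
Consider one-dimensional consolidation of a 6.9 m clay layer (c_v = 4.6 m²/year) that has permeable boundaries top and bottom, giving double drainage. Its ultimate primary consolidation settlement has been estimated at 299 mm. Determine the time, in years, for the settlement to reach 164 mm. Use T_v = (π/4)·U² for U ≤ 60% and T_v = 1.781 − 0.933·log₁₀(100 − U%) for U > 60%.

t ≈ 0.611 years

Drainage path length: H_d = H/2 = 3.45 m (double drainage).
U = S(t)/S_ult = 164/299 = 0.5485.
U ≤ 60%: T_v = (π/4)·U² = (π/4)×0.54849² = 0.23628.
t = T_v·H_d²/c_v = 0.23628×3.45²/4.6 = 0.6114 years.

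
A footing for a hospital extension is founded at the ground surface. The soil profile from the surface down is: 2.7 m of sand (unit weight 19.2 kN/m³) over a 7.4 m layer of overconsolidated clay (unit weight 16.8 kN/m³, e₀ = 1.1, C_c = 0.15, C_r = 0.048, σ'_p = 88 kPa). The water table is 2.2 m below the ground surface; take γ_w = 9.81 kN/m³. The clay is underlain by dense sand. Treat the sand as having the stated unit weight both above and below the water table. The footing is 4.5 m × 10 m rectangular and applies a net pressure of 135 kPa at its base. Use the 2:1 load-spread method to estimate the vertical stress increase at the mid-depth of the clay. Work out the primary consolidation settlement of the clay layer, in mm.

S_c ≈ 58.3 mm

Mid-depth of clay below the ground surface: z = 2.7 + 7.4/2 = 6.4 m.
Total vertical stress at mid-clay: σ_v = 19.2×2.7 + 16.8×3.7 = 114 kPa.
Pore pressure: u = 9.81×(6.4 − 2.2) = 41.202 kPa.
Initial effective stress: σ'_0 = σ_v − u = 114 − 41.202 = 72.798 kPa.
Stress increase at mid-clay by the 2:1 spreading method:
Δσ = qBL/((B+z)(L+z)) = 135×4.5×10/((4.5+6.4)(10+6.4)) = 33.984 kPa
Final effective stress: σ'_f = 72.798 + 33.984 = 106.78 kPa.
σ'_f = 106.78 > σ'_p = 88 kPa, so the stress path crosses the preconsolidation pressure — recompression up to σ'_p, then virgin compression beyond:
S_c = H/(1+e₀)·[C_r·log₁₀(σ'_p/σ'_0) + C_c·log₁₀(σ'_f/σ'_p)]
    = 7.4/2.1 × [0.048×log₁₀(88/72.798) + 0.15×log₁₀(106.78/88)]
    = 3.5238 × [0.0039534 + 0.012601] = 0.05833 m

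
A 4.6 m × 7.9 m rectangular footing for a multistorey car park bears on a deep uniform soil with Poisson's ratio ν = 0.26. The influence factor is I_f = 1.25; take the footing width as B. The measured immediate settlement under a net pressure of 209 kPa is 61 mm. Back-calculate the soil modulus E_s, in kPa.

S_e = q·B·(1−ν²)/E_s · I_f  ⇒  E_s = q·B·(1−ν²)·I_f / S_e.
E_s = 209 × 4.6 × 0.9324 × 1.25 / 0.061 = 18370 kPa

E_s ≈ 18400 kPa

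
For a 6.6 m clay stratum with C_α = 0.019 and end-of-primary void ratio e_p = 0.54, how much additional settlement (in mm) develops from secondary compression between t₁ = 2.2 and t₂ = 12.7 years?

Secondary compression: S_s = C_α·H/(1+e_p)·log₁₀(t₂/t₁)
S_s = 0.019×6.6/(1+0.54)×log₁₀(12.7/2.2)
    = 0.08143 × 0.7614 = 0.062 m

S_s ≈ 62 mm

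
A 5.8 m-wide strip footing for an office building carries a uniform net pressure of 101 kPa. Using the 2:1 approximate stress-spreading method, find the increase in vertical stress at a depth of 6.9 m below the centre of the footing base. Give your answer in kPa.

Δσ_z ≈ 46.1 kPa

By the 2:1 method the load spreads at 1 horizontal : 2 vertical, so at depth z the loaded area has grown by z in each plan dimension:
Δσ = qB/(B+z) = 101×5.8/(5.8+6.9) = 46.126 kPa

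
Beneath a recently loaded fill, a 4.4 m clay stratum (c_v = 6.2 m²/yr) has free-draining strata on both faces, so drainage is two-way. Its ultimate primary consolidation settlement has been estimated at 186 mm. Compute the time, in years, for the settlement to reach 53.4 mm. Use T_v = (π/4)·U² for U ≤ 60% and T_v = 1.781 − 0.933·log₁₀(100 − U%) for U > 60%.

Drainage path length: H_d = H/2 = 2.2 m (double drainage).
U = S(t)/S_ult = 53.4/186 = 0.2871.
U ≤ 60%: T_v = (π/4)·U² = (π/4)×0.2871² = 0.064736.
t = T_v·H_d²/c_v = 0.064736×2.2²/6.2 = 0.05054 years.

t ≈ 0.0505 years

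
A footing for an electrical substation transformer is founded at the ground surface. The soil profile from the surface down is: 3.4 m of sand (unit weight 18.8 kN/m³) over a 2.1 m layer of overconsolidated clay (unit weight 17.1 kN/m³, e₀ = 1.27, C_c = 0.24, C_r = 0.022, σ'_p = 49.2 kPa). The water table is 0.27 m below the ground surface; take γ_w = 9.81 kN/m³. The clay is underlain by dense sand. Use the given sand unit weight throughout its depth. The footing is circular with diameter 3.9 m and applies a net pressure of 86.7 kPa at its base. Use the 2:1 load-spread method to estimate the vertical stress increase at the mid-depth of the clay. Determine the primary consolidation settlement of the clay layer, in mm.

S_c ≈ 20.4 mm

Mid-depth of clay below the ground surface: z = 3.4 + 2.1/2 = 4.45 m.
Total vertical stress at mid-clay: σ_v = 18.8×3.4 + 17.1×1.05 = 81.875 kPa.
Pore pressure: u = 9.81×(4.45 − 0.27) = 41.006 kPa.
Initial effective stress: σ'_0 = σ_v − u = 81.875 − 41.006 = 40.869 kPa.
Stress increase at mid-clay by the 2:1 spreading method:
Δσ ≈ qD²/(D+z)² = 86.7×3.9²/(3.9+4.45)² = 18.914 kPa
Final effective stress: σ'_f = 40.869 + 18.914 = 59.783 kPa.
σ'_f = 59.783 > σ'_p = 49.2 kPa, so the stress path crosses the preconsolidation pressure — recompression up to σ'_p, then virgin compression beyond:
S_c = H/(1+e₀)·[C_r·log₁₀(σ'_p/σ'_0) + C_c·log₁₀(σ'_f/σ'_p)]
    = 2.1/2.27 × [0.022×log₁₀(49.2/40.869) + 0.24×log₁₀(59.783/49.2)]
    = 0.92511 × [0.0017726 + 0.020307] = 0.02043 m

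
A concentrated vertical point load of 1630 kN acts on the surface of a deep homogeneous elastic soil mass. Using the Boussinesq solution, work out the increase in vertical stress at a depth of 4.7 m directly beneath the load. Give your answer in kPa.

Δσ_z ≈ 35.2 kPa

Boussinesq vertical stress below a point load on an elastic half-space:
Δσ_z = 3P/(2πz²) · [1 + (r/z)²]^(−5/2)
r/z = 0/4.7 = 0; [1+(r/z)²]^(−5/2) = 1.
Δσ_z = 3×1630/(2π×4.7²) × 1 = 35.232 × 1 = 35.23 kPa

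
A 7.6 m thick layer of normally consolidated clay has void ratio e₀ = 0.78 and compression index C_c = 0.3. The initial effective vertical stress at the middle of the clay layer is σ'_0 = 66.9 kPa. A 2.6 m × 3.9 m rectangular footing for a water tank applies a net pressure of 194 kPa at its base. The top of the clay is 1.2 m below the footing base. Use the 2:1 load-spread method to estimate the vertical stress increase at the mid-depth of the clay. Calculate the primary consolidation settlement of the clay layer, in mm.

Mid-depth of clay below the footing base: z = 1.2 + 7.6/2 = 5 m.
Stress increase at mid-clay by the 2:1 spreading method:
Δσ = qBL/((B+z)(L+z)) = 194×2.6×3.9/((2.6+5)(3.9+5)) = 29.083 kPa
Final effective stress: σ'_f = σ'_0 + Δσ = 66.9 + 29.083 = 95.983 kPa.
Normally consolidated clay, so the full stress increment lies on the virgin compression line:
S_c = C_c·H/(1+e₀)·log₁₀(σ'_f/σ'_0) = 0.3×7.6/(1+0.78)×log₁₀(95.983/66.9)
    = 1.2809 × 0.15677 = 0.2008 m

S_c ≈ 201 mm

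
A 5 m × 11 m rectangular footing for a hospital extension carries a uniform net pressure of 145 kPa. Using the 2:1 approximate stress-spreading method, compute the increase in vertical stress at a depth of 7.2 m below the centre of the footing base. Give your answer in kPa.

Δσ_z ≈ 35.9 kPa

By the 2:1 method the load spreads at 1 horizontal : 2 vertical, so at depth z the loaded area has grown by z in each plan dimension:
Δσ = qBL/((B+z)(L+z)) = 145×5×11/((5+7.2)(11+7.2)) = 35.917 kPa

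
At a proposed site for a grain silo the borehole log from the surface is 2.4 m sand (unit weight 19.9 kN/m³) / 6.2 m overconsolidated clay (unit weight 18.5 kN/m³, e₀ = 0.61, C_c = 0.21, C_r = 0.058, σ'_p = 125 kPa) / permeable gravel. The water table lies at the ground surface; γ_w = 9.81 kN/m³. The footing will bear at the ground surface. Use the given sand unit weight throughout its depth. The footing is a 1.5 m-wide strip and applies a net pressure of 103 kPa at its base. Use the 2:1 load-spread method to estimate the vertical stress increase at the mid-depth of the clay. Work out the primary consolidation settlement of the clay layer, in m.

S_c ≈ 0.0348 m

Mid-depth of clay below the ground surface: z = 2.4 + 6.2/2 = 5.5 m.
Total vertical stress at mid-clay: σ_v = 19.9×2.4 + 18.5×3.1 = 105.11 kPa.
Pore pressure: u = 9.81×(5.5 − 0) = 53.955 kPa.
Initial effective stress: σ'_0 = σ_v − u = 105.11 − 53.955 = 51.155 kPa.
Stress increase at mid-clay by the 2:1 spreading method:
Δσ = qB/(B+z) = 103×1.5/(1.5+5.5) = 22.071 kPa
Final effective stress: σ'_f = 51.155 + 22.071 = 73.226 kPa.
σ'_f = 73.226 ≤ σ'_p = 125 kPa, so the clay remains overconsolidated and only the recompression index applies:
S_c = C_r·H/(1+e₀)·log₁₀(σ'_f/σ'_0) = 0.058×6.2/1.61×log₁₀(73.226/51.155)
    = 0.22335 × 0.15578 = 0.03479 m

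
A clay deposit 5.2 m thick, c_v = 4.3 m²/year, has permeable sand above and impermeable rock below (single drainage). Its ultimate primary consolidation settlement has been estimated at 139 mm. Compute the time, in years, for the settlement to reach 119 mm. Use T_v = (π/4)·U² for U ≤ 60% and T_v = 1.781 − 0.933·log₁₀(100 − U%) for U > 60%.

Drainage path length: H_d = H = 5.2 m (single drainage).
U = S(t)/S_ult = 119/139 = 0.8561.
U > 60%: T_v = 1.781 − 0.933·log₁₀(100 − 85.612) = 0.70057.
t = T_v·H_d²/c_v = 0.70057×5.2²/4.3 = 4.405 years.

t ≈ 4.41 years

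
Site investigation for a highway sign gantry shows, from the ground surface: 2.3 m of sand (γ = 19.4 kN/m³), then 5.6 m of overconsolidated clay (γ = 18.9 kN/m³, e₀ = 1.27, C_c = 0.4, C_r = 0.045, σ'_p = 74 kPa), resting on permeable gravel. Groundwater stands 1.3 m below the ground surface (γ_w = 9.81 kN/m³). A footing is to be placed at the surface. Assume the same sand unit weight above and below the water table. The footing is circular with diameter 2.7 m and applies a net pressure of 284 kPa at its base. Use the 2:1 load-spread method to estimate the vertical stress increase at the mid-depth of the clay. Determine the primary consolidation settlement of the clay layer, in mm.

Mid-depth of clay below the ground surface: z = 2.3 + 5.6/2 = 5.1 m.
Total vertical stress at mid-clay: σ_v = 19.4×2.3 + 18.9×2.8 = 97.54 kPa.
Pore pressure: u = 9.81×(5.1 − 1.3) = 37.278 kPa.
Initial effective stress: σ'_0 = σ_v − u = 97.54 − 37.278 = 60.262 kPa.
Stress increase at mid-clay by the 2:1 spreading method:
Δσ ≈ qD²/(D+z)² = 284×2.7²/(2.7+5.1)² = 34.03 kPa
Final effective stress: σ'_f = 60.262 + 34.03 = 94.292 kPa.
σ'_f = 94.292 > σ'_p = 74 kPa, so the stress path crosses the preconsolidation pressure — recompression up to σ'_p, then virgin compression beyond:
S_c = H/(1+e₀)·[C_r·log₁₀(σ'_p/σ'_0) + C_c·log₁₀(σ'_f/σ'_p)]
    = 5.6/2.27 × [0.045×log₁₀(74/60.262) + 0.4×log₁₀(94.292/74)]
    = 2.467 × [0.0040135 + 0.042097] = 0.1138 m

S_c ≈ 114 mm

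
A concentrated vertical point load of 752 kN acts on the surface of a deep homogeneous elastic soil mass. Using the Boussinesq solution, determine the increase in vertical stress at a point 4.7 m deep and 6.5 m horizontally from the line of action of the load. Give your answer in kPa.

Boussinesq vertical stress below a point load on an elastic half-space:
Δσ_z = 3P/(2πz²) · [1 + (r/z)²]^(−5/2)
r/z = 6.5/4.7 = 1.383; [1+(r/z)²]^(−5/2) = 0.06907.
Δσ_z = 3×752/(2π×4.7²) × 0.06907 = 16.254 × 0.06907 = 1.123 kPa

Δσ_z ≈ 1.12 kPa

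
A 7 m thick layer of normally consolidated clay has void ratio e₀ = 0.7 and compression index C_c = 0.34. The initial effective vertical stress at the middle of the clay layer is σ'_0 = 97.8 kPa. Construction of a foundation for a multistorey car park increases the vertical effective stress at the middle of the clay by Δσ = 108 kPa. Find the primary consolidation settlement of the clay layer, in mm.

Final effective stress: σ'_f = σ'_0 + Δσ = 97.8 + 108 = 205.8 kPa.
Normally consolidated clay, so the full stress increment lies on the virgin compression line:
S_c = C_c·H/(1+e₀)·log₁₀(σ'_f/σ'_0) = 0.34×7/(1+0.7)×log₁₀(205.8/97.8)
    = 1.4 × 0.32311 = 0.4524 m

S_c ≈ 452 mm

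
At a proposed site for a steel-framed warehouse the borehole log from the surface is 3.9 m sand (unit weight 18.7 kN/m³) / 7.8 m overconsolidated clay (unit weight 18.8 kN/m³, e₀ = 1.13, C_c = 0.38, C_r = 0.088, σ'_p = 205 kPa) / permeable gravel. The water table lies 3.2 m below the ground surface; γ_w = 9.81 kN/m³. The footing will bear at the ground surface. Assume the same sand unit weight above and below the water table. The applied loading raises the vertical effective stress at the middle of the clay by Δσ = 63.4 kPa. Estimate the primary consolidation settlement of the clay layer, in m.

S_c ≈ 0.0681 m

Mid-depth of clay below the ground surface: z = 3.9 + 7.8/2 = 7.8 m.
Total vertical stress at mid-clay: σ_v = 18.7×3.9 + 18.8×3.9 = 146.25 kPa.
Pore pressure: u = 9.81×(7.8 − 3.2) = 45.126 kPa.
Initial effective stress: σ'_0 = σ_v − u = 146.25 − 45.126 = 101.12 kPa.
Final effective stress: σ'_f = 101.12 + 63.4 = 164.52 kPa.
σ'_f = 164.52 ≤ σ'_p = 205 kPa, so the clay remains overconsolidated and only the recompression index applies:
S_c = C_r·H/(1+e₀)·log₁₀(σ'_f/σ'_0) = 0.088×7.8/2.13×log₁₀(164.52/101.12)
    = 0.32226 × 0.21138 = 0.06812 m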